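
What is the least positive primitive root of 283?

3

φ(283) = 283 − 1 = 282 = 2 · 3 · 47.
g is a primitive root iff g^(282/q) ≢ 1 (mod 283) for each prime q ∈ {2, 3, 47}.
g = 2: 2^141 ≡ 282; 2^94 ≡ 1 — hits 1, so not a primitive root.
g = 3: 3^141 ≡ 282; 3^94 ≡ 238; 3^6 ≡ 163 — none is 1, so 3 is a primitive root.
Hence the least primitive root of 283 is 3.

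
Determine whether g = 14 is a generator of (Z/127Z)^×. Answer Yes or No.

Yes

φ(127) = 127 − 1 = 126 = 2 · 3^2 · 7.
Test 14^(126/q) mod 127 for each prime factor q of 126:
14^63 ≡ 126 (mod 127)  [q = 2: ≢ 1 ✓]
14^42 ≡ 107 (mod 127)  [q = 3: ≢ 1 ✓]
14^18 ≡ 8 (mod 127)  [q = 7: ≢ 1 ✓]
All checks pass, so 14 has order 126 and is a primitive root modulo 127.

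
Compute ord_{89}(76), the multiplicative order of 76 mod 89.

88

The order of 76 must divide φ(89) = 89 − 1 = 88 = 2^3 · 11.
Divisors of 88: 1, 2, 4, 8, 11, 22, 44, 88.
Compute 76^d (mod 89) for the divisors d until we hit 1:
76^1 ≡ 76 (mod 89)
76^2 ≡ 80 (mod 89)
76^4 ≡ 81 (mod 89)
76^8 ≡ 64 (mod 89)
76^11 ≡ 12 (mod 89)
76^22 ≡ 55 (mod 89)
76^44 ≡ 88 (mod 89)
76^88 ≡ 1 (mod 89) ✓
The smallest such exponent is 88, so the order of 76 is 88.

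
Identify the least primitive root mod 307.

5

φ(307) = 307 − 1 = 306 = 2 · 3^2 · 17.
Test candidates g = 2, 3, … against the prime factors q ∈ {2, 3, 17} of φ(307): g is a generator iff g^(306/q) ≢ 1 for every such q.
g = 2: 2^153 ≡ 306; 2^102 ≡ 1 — hits 1, so not a primitive root.
g = 3: 3^153 ≡ 306; 3^102 ≡ 1 — hits 1, so not a primitive root.
g = 4: 4^153 ≡ 1 — hits 1, so not a primitive root.
g = 5: 5^153 ≡ 306; 5^102 ≡ 289; 5^18 ≡ 81 — none is 1, so 5 is a primitive root.
Hence the least primitive root of 307 is 5.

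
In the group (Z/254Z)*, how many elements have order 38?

φ(254) = φ(2)·φ(127) = 1·126 = 126 = 2 · 3^2 · 7.
(Z/254Z)^× is cyclic (|G| = 126); a cyclic group of order m has exactly φ(d) elements of each order d | m, and none otherwise.
38 does not divide 126, so no element of (Z/254Z)^× has order 38.

0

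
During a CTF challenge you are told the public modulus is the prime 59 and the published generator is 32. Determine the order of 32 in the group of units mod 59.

The order of 32 must divide φ(59) = 59 − 1 = 58 = 2 · 29.
Divisors of 58: 1, 2, 29, 58.
Check 32^d mod 59 for each divisor in increasing order:
32^1 ≡ 32
32^2 ≡ 21
32^29 ≡ 58
32^58 ≡ 1
Hence ord(32) = 58.

58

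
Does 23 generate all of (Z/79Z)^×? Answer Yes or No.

No

φ(79) = 79 − 1 = 78 = 2 · 3 · 13.
23 is a primitive root mod 79 iff 23^(φ(79)/q) ≢ 1 for every prime q | φ(79), i.e. q ∈ {2, 3, 13}.
23^39 ≡ 1 (mod 79)  [q = 2: ≡ 1 ✗]
23^26 ≡ 55 (mod 79)  [q = 3: ≢ 1 ✓]
23^6 ≡ 1 (mod 79)  [q = 13: ≡ 1 ✗]
The check at q = 2 fails, so 23 generates a proper subgroup.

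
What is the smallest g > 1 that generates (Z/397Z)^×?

5

φ(397) = 397 − 1 = 396 = 2^2 · 3^2 · 11.
g is a primitive root iff g^(396/q) ≢ 1 (mod 397) for each prime q ∈ {2, 3, 11}.
g = 2: 2^198 ≡ 396; 2^132 ≡ 1 — hits 1, so not a primitive root.
g = 3: 3^198 ≡ 1 — hits 1, so not a primitive root.
g = 4: 4^198 ≡ 1 — hits 1, so not a primitive root.
g = 5: 5^198 ≡ 396; 5^132 ≡ 362; 5^36 ≡ 290 — none is 1, so 5 is a primitive root.
Hence the least primitive root of 397 is 5.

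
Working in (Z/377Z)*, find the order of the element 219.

Since 219 ∈ (Z/377Z)^×, its order divides φ(377) = φ(13·29) = (13−1)·(29−1) = 12·28 = 336 = 2^4 · 3 · 7.
Divisors of 336: 1, 2, 3, 4, 6, 7, 8, 12, 14, 16, 21, 24, 28, 42, 48, 56, 84, 112, 168, 336.
Check 219^d mod 377 for each divisor in increasing order:
219^1 ≡ 219 (mod 377)
219^2 ≡ 82 (mod 377)
219^3 ≡ 239 (mod 377)
219^4 ≡ 315 (mod 377)
219^6 ≡ 194 (mod 377)
219^7 ≡ 262 (mod 377)
219^8 ≡ 74 (mod 377)
219^12 ≡ 313 (mod 377)
219^14 ≡ 30 (mod 377)
219^16 ≡ 198 (mod 377)
219^21 ≡ 320 (mod 377)
219^24 ≡ 326 (mod 377)
219^28 ≡ 146 (mod 377)
219^42 ≡ 233 (mod 377)
219^48 ≡ 339 (mod 377)
219^56 ≡ 204 (mod 377)
219^84 ≡ 1 (mod 377) ✓
The smallest such exponent is 84, so the order of 219 is 84.

84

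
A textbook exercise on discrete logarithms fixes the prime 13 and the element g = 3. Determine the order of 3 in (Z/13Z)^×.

3

By Lagrange's theorem, ord_13(3) divides φ(13) = 13 − 1 = 12 = 2^2 · 3.
Divisors of 12: 1, 2, 3, 4, 6, 12.
Check 3^d mod 13 for each divisor in increasing order:
3^1 ≡ 3 (mod 13)
3^2 ≡ 9 (mod 13)
3^3 ≡ 1 (mod 13) ✓
Therefore the multiplicative order of 3 modulo 13 is 3.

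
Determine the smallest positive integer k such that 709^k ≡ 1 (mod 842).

140

The order of 709 must divide φ(842) = φ(2)·φ(421) = 1·420 = 420 = 2^2 · 3 · 5 · 7.
Divisors of 420: 1, 2, 3, 4, 5, 6, 7, 10, 12, 14, 15, 20, 21, 28, 30, 35, 42, 60, 70, 84, 105, 140, 210, 420.
Evaluate successive powers at the divisors of 420:
709^1 ≡ 709 (mod 842)
709^2 ≡ 7 (mod 842)
709^3 ≡ 753 (mod 842)
709^4 ≡ 49 (mod 842)
709^5 ≡ 219 (mod 842)
709^6 ≡ 343 (mod 842)
709^7 ≡ 691 (mod 842)
709^10 ≡ 809 (mod 842)
709^12 ≡ 611 (mod 842)
709^14 ≡ 67 (mod 842)
709^15 ≡ 351 (mod 842)
709^20 ≡ 247 (mod 842)
709^21 ≡ 829 (mod 842)
709^28 ≡ 279 (mod 842)
709^30 ≡ 269 (mod 842)
709^35 ≡ 813 (mod 842)
709^42 ≡ 169 (mod 842)
709^60 ≡ 791 (mod 842)
709^70 ≡ 841 (mod 842)
709^84 ≡ 775 (mod 842)
709^105 ≡ 29 (mod 842)
709^140 ≡ 1 (mod 842) ✓
Therefore the multiplicative order of 709 modulo 842 is 140.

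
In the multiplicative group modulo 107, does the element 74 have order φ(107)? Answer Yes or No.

Yes

φ(107) = 107 − 1 = 106 = 2 · 53.
Test 74^(106/q) mod 107 for each prime factor q of 106:
74^53 ≡ 106 (mod 107)  [q = 2: ≢ 1 ✓]
74^2 ≡ 19 (mod 107)  [q = 53: ≢ 1 ✓]
Every test exponent gives a nontrivial residue, hence 74 generates the full group.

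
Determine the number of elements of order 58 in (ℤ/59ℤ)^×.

28

φ(59) = 59 − 1 = 58 = 2 · 29.
Since (Z/59Z)^× is cyclic of order 58, the number of elements of order d is φ(d) when d | 58 and 0 otherwise.
58 = 2 · 29 divides 58, and φ(58) = 28.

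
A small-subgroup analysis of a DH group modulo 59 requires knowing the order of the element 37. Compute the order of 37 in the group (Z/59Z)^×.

The order of 37 must divide φ(59) = 59 − 1 = 58 = 2 · 29.
Divisors of 58: 1, 2, 29, 58.
Check 37^d mod 59 for each divisor in increasing order:
37^1 ≡ 37
37^2 ≡ 12
37^29 ≡ 58
37^58 ≡ 1
The smallest such exponent is 58, so the order of 37 is 58.

58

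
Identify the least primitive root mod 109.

φ(109) = 109 − 1 = 108 = 2^2 · 3^3.
g is a primitive root iff g^(108/q) ≢ 1 (mod 109) for each prime q ∈ {2, 3}.
g = 2: 2^54 ≡ 108; 2^36 ≡ 1 — hits 1, so not a primitive root.
g = 3: 3^54 ≡ 1 — hits 1, so not a primitive root.
g = 4: 4^54 ≡ 1 — hits 1, so not a primitive root.
g = 5: 5^54 ≡ 1 — hits 1, so not a primitive root.
g = 6: 6^54 ≡ 108; 6^36 ≡ 63 — none is 1, so 6 is a primitive root.
So 6 is the smallest generator of (Z/109Z)^×.

6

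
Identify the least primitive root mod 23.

φ(23) = 23 − 1 = 22 = 2 · 11.
g is a primitive root iff g^(22/q) ≢ 1 (mod 23) for each prime q ∈ {2, 11}.
g = 2: 2^11 ≡ 1 — hits 1, so not a primitive root.
g = 3: 3^11 ≡ 1 — hits 1, so not a primitive root.
g = 4: 4^11 ≡ 1 — hits 1, so not a primitive root.
g = 5: 5^11 ≡ 22; 5^2 ≡ 2 — none is 1, so 5 is a primitive root.
Hence the least primitive root of 23 is 5.

5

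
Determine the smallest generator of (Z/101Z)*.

2

φ(101) = 101 − 1 = 100 = 2^2 · 5^2.
g is a primitive root iff g^(100/q) ≢ 1 (mod 101) for each prime q ∈ {2, 5}.
g = 2: 2^50 ≡ 100; 2^20 ≡ 95 — none is 1, so 2 is a primitive root.
The smallest primitive root modulo 101 is 2.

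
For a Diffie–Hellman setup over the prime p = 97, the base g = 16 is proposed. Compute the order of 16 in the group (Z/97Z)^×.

12

The order of 16 must divide φ(97) = 97 − 1 = 96 = 2^5 · 3.
Divisors of 96: 1, 2, 3, 4, 6, 8, 12, 16, 24, 32, 48, 96.
Test each divisor d:
16^1 ≡ 16 (mod 97)
16^2 ≡ 62 (mod 97)
16^3 ≡ 22 (mod 97)
16^4 ≡ 61 (mod 97)
16^6 ≡ 96 (mod 97)
16^8 ≡ 35 (mod 97)
16^12 ≡ 1 (mod 97) ✓
So ord_97(16) = 12.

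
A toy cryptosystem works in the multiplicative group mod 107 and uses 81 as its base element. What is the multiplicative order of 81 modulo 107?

53

By Lagrange's theorem, ord_107(81) divides φ(107) = 107 − 1 = 106 = 2 · 53.
Divisors of 106: 1, 2, 53, 106.
Check 81^d mod 107 for each divisor in increasing order:
81^1 ≡ 81 (mod 107)
81^2 ≡ 34 (mod 107)
81^53 ≡ 1 (mod 107) ✓
So ord_107(81) = 53.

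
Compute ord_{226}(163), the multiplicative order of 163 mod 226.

56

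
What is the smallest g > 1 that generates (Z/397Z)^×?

φ(397) = 397 − 1 = 396 = 2^2 · 3^2 · 11.
g is a primitive root iff g^(396/q) ≢ 1 (mod 397) for each prime q ∈ {2, 3, 11}.
g = 2: 2^198 ≡ 396; 2^132 ≡ 1 — hits 1, so not a primitive root.
g = 3: 3^198 ≡ 1 — hits 1, so not a primitive root.
g = 4: 4^198 ≡ 1 — hits 1, so not a primitive root.
g = 5: 5^198 ≡ 396; 5^132 ≡ 362; 5^36 ≡ 290 — none is 1, so 5 is a primitive root.
The smallest primitive root modulo 397 is 5.

5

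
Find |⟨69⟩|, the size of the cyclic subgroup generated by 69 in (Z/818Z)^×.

Since 69 ∈ (Z/818Z)^×, its order divides φ(818) = φ(2)·φ(409) = 1·408 = 408 = 2^3 · 3 · 17.
Divisors of 408: 1, 2, 3, 4, 6, 8, 12, 17, 24, 34, 51, 68, 102, 136, 204, 408.
Evaluate successive powers at the divisors of 408:
69^1 ≡ 69 (mod 818)
69^2 ≡ 671 (mod 818)
69^3 ≡ 491 (mod 818)
69^4 ≡ 341 (mod 818)
69^6 ≡ 589 (mod 818)
69^8 ≡ 125 (mod 818)
69^12 ≡ 89 (mod 818)
69^17 ≡ 1 (mod 818) ✓
The smallest such exponent is 17, so the order of 69 is 17.

17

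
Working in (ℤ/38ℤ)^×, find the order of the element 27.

6

By Lagrange's theorem, ord_38(27) divides φ(38) = φ(2)·φ(19) = 1·18 = 18 = 2 · 3^2.
Divisors of 18: 1, 2, 3, 6, 9, 18.
Test each divisor d:
27^1 ≡ 27 (mod 38)
27^2 ≡ 7 (mod 38)
27^3 ≡ 37 (mod 38)
27^6 ≡ 1 (mod 38) ✓
So ord_38(27) = 6.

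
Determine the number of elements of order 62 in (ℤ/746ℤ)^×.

30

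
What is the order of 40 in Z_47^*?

Since 40 ∈ (Z/47Z)^×, its order divides φ(47) = 47 − 1 = 46 = 2 · 23.
Divisors of 46: 1, 2, 23, 46.
Compute 40^d (mod 47) for the divisors d until we hit 1:
40^1 ≡ 40
40^2 ≡ 2
40^23 ≡ 46
40^46 ≡ 1
Hence ord(40) = 46.

46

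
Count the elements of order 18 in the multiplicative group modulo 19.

φ(19) = 19 − 1 = 18 = 2 · 3^2.
Since (Z/19Z)^× is cyclic of order 18, the number of elements of order d is φ(d) when d | 18 and 0 otherwise.
18 = 2 · 3^2 divides 18, and φ(18) = 6.

6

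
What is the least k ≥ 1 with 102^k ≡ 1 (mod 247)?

12

ord(102) | φ(247) = φ(13·19) = (13−1)·(19−1) = 12·18 = 216 = 2^3 · 3^3.
Divisors of 216: 1, 2, 3, 4, 6, 8, 9, 12, 18, 24, 27, 36, 54, 72, 108, 216.
Check 102^d mod 247 for each divisor in increasing order:
102^1 ≡ 102 (mod 247)
102^2 ≡ 30 (mod 247)
102^3 ≡ 96 (mod 247)
102^4 ≡ 159 (mod 247)
102^6 ≡ 77 (mod 247)
102^8 ≡ 87 (mod 247)
102^9 ≡ 229 (mod 247)
102^12 ≡ 1 (mod 247) ✓
Therefore the multiplicative order of 102 modulo 247 is 12.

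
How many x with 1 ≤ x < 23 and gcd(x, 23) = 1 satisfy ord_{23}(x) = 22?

10

φ(23) = 23 − 1 = 22 = 2 · 11.
In a cyclic group of order 22, there are φ(d) elements of order d for each divisor d of 22, and zero for non-divisors.
22 = 2 · 11 divides 22, and φ(22) = 10.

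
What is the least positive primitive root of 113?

φ(113) = 113 − 1 = 112 = 2^4 · 7.
g is a primitive root iff g^(112/q) ≢ 1 (mod 113) for each prime q ∈ {2, 7}.
g = 2: 2^56 ≡ 1 — hits 1, so not a primitive root.
g = 3: 3^56 ≡ 112; 3^16 ≡ 49 — none is 1, so 3 is a primitive root.
So 3 is the smallest generator of (Z/113Z)^×.

3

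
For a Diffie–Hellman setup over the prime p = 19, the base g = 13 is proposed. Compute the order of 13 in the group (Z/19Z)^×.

18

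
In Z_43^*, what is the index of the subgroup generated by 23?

By Lagrange's theorem, ord_43(23) divides φ(43) = 43 − 1 = 42 = 2 · 3 · 7.
Divisors of 42: 1, 2, 3, 6, 7, 14, 21, 42.
Check 23^d mod 43 for each divisor in increasing order:
23^1 ≡ 23 (mod 43)
23^2 ≡ 13 (mod 43)
23^3 ≡ 41 (mod 43)
23^6 ≡ 4 (mod 43)
23^7 ≡ 6 (mod 43)
23^14 ≡ 36 (mod 43)
23^21 ≡ 1 (mod 43) ✓
So ord_43(23) = 21, hence |⟨23⟩| = 21.
Index = |(Z/43Z)^×| / |⟨23⟩| = 42 / 21 = 2.

2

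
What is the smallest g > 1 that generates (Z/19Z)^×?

2

φ(19) = 19 − 1 = 18 = 2 · 3^2.
Test candidates g = 2, 3, … against the prime factors q ∈ {2, 3} of φ(19): g is a generator iff g^(18/q) ≢ 1 for every such q.
g = 2: 2^9 ≡ 18; 2^6 ≡ 7 — none is 1, so 2 is a primitive root.
So 2 is the smallest generator of (Z/19Z)^×.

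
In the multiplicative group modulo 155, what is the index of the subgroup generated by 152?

2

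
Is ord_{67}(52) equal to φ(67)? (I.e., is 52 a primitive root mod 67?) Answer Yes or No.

No

φ(67) = 67 − 1 = 66 = 2 · 3 · 11.
An element g generates (Z/67Z)^× iff g^(66/q) ≢ 1 (mod 67) for each prime q ∈ {2, 3, 11}.
52^33 ≡ 66 (mod 67)  [q = 2: ≢ 1 ✓]
52^22 ≡ 1 (mod 67)  [q = 3: ≡ 1 ✗]
52^6 ≡ 22 (mod 67)  [q = 11: ≢ 1 ✓]
Since 52^22 ≡ 1, the order of 52 divides 22 < 66, so 52 is not a primitive root.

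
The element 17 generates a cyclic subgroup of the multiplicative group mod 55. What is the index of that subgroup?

2

By Lagrange's theorem, ord_55(17) divides φ(55) = φ(5·11) = (5−1)·(11−1) = 4·10 = 40 = 2^3 · 5.
Divisors of 40: 1, 2, 4, 5, 8, 10, 20, 40.
Test each divisor d:
17^1 ≡ 17 (mod 55)
17^2 ≡ 14 (mod 55)
17^4 ≡ 31 (mod 55)
17^5 ≡ 32 (mod 55)
17^8 ≡ 26 (mod 55)
17^10 ≡ 34 (mod 55)
17^20 ≡ 1 (mod 55) ✓
So ord_55(17) = 20, hence |⟨17⟩| = 20.
The index is φ(55) / ord(17) = 40 / 20 = 2.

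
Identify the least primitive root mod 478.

φ(478) = φ(2)·φ(239) = 1·238 = 238 = 2 · 7 · 17.
g is a primitive root iff g^(238/q) ≢ 1 (mod 478) for each prime q ∈ {2, 7, 17}.
g = 2: gcd(2, 478) = 2 > 1, not a unit — skip.
g = 3: 3^119 ≡ 1 — hits 1, so not a primitive root.
g = 4: gcd(4, 478) = 2 > 1, not a unit — skip.
g = 5: 5^119 ≡ 1 — hits 1, so not a primitive root.
g = 6: gcd(6, 478) = 2 > 1, not a unit — skip.
g = 7: 7^119 ≡ 477; 7^34 ≡ 263; 7^14 ≡ 211 — none is 1, so 7 is a primitive root.
The smallest primitive root modulo 478 is 7.

7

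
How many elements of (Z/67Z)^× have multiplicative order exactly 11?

φ(67) = 67 − 1 = 66 = 2 · 3 · 11.
(Z/67Z)^× is cyclic (|G| = 66); a cyclic group of order m has exactly φ(d) elements of each order d | m, and none otherwise.
11 | 66, and φ(11) = 11 − 1 = 10.

10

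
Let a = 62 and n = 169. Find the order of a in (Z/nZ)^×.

78

By Lagrange's theorem, ord_169(62) divides φ(169) = φ(13^2) = 13·(13−1) = 156 = 2^2 · 3 · 13.
Divisors of 156: 1, 2, 3, 4, 6, 12, 13, 26, 39, 52, 78, 156.
Evaluate successive powers at the divisors of 156:
62^1 ≡ 62
62^2 ≡ 126
62^3 ≡ 38
62^4 ≡ 159
62^6 ≡ 92
62^12 ≡ 14
62^13 ≡ 23
62^26 ≡ 22
62^39 ≡ 168
62^52 ≡ 146
62^78 ≡ 1
So ord_169(62) = 78.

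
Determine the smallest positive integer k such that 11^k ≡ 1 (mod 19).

3

The order of 11 must divide φ(19) = 19 − 1 = 18 = 2 · 3^2.
Divisors of 18: 1, 2, 3, 6, 9, 18.
Test each divisor d:
11^1 ≡ 11 (mod 19)
11^2 ≡ 7 (mod 19)
11^3 ≡ 1 (mod 19) ✓
Therefore the multiplicative order of 11 modulo 19 is 3.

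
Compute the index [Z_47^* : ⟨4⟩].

The order of 4 must divide φ(47) = 47 − 1 = 46 = 2 · 23.
Divisors of 46: 1, 2, 23, 46.
Evaluate successive powers at the divisors of 46:
4^1 ≡ 4
4^2 ≡ 16
4^23 ≡ 1
Thus |⟨4⟩| = ord(4) = 23.
[(Z/47Z)^× : ⟨4⟩] = 46/23 = 2.

2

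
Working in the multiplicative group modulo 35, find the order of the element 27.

ord(27) | φ(35) = φ(5·7) = (5−1)·(7−1) = 4·6 = 24 = 2^3 · 3.
Divisors of 24: 1, 2, 3, 4, 6, 8, 12, 24.
Evaluate successive powers at the divisors of 24:
27^1 ≡ 27 (mod 35)
27^2 ≡ 29 (mod 35)
27^3 ≡ 13 (mod 35)
27^4 ≡ 1 (mod 35) ✓
Hence ord(27) = 4.

4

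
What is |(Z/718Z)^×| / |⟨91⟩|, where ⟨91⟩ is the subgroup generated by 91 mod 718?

The order of 91 must divide φ(718) = φ(2)·φ(359) = 1·358 = 358 = 2 · 179.
Divisors of 358: 1, 2, 179, 358.
Test each divisor d:
91^1 ≡ 91
91^2 ≡ 383
91^179 ≡ 1
The order of 91 is 179, so the subgroup it generates has 179 elements.
The index is φ(718) / ord(91) = 358 / 179 = 2.

2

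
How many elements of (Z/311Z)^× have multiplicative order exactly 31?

30

φ(311) = 311 − 1 = 310 = 2 · 5 · 31.
Since (Z/311Z)^× is cyclic of order 310, the number of elements of order d is φ(d) when d | 310 and 0 otherwise.
31 | 310, and φ(31) = 31 − 1 = 30.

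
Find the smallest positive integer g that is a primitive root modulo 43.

φ(43) = 43 − 1 = 42 = 2 · 3 · 7.
Test candidates g = 2, 3, … against the prime factors q ∈ {2, 3, 7} of φ(43): g is a generator iff g^(42/q) ≢ 1 for every such q.
g = 2: 2^21 ≡ 42; 2^14 ≡ 1 — hits 1, so not a primitive root.
g = 3: 3^21 ≡ 42; 3^14 ≡ 36; 3^6 ≡ 41 — none is 1, so 3 is a primitive root.
Hence the least primitive root of 43 is 3.

3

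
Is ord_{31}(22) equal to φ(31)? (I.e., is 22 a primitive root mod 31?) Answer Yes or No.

Yes

φ(31) = 31 − 1 = 30 = 2 · 3 · 5.
22 is a primitive root mod 31 iff 22^(φ(31)/q) ≢ 1 for every prime q | φ(31), i.e. q ∈ {2, 3, 5}.
22^15 ≡ 30 (mod 31)  [q = 2: ≢ 1 ✓]
22^10 ≡ 5 (mod 31)  [q = 3: ≢ 1 ✓]
22^6 ≡ 8 (mod 31)  [q = 5: ≢ 1 ✓]
Every test exponent gives a nontrivial residue, hence 22 generates the full group.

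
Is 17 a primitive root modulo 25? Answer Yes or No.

φ(25) = φ(5^2) = 5·(5−1) = 20 = 2^2 · 5.
Test 17^(20/q) mod 25 for each prime factor q of 20:
17^10 ≡ 24 (mod 25)  [q = 2: ≢ 1 ✓]
17^4 ≡ 21 (mod 25)  [q = 5: ≢ 1 ✓]
Every test exponent gives a nontrivial residue, hence 17 generates the full group.

Yes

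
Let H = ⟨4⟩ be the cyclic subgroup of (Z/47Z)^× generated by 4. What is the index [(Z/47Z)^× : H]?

2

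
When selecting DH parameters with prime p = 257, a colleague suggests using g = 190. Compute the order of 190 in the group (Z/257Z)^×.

64

By Lagrange's theorem, ord_257(190) divides φ(257) = 257 − 1 = 256 = 2^8.
Divisors of 256: 1, 2, 4, 8, 16, 32, 64, 128, 256.
Evaluate successive powers at the divisors of 256:
190^1 ≡ 190 (mod 257)
190^2 ≡ 120 (mod 257)
190^4 ≡ 8 (mod 257)
190^8 ≡ 64 (mod 257)
190^16 ≡ 241 (mod 257)
190^32 ≡ 256 (mod 257)
190^64 ≡ 1 (mod 257) ✓
The smallest such exponent is 64, so the order of 190 is 64.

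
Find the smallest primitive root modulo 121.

φ(121) = φ(11^2) = 11·(11−1) = 110 = 2 · 5 · 11.
Test candidates g = 2, 3, … against the prime factors q ∈ {2, 5, 11} of φ(121): g is a generator iff g^(110/q) ≢ 1 for every such q.
g = 2: 2^55 ≡ 120; 2^22 ≡ 81; 2^10 ≡ 56 — none is 1, so 2 is a primitive root.
The smallest primitive root modulo 121 is 2.

2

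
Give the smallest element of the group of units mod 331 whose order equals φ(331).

3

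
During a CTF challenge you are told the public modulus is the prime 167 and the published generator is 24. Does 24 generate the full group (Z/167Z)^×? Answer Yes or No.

φ(167) = 167 − 1 = 166 = 2 · 83.
Test 24^(166/q) mod 167 for each prime factor q of 166:
24^83 ≡ 1 (mod 167)  [q = 2: ≡ 1 ✗]
24^2 ≡ 75 (mod 167)  [q = 83: ≢ 1 ✓]
The check at q = 2 fails, so 24 generates a proper subgroup.

No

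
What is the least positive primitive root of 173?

φ(173) = 173 − 1 = 172 = 2^2 · 43.
Test candidates g = 2, 3, … against the prime factors q ∈ {2, 43} of φ(173): g is a generator iff g^(172/q) ≢ 1 for every such q.
g = 2: 2^86 ≡ 172; 2^4 ≡ 16 — none is 1, so 2 is a primitive root.
Hence the least primitive root of 173 is 2.

2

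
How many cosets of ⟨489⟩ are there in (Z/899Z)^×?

4

ord(489) | φ(899) = φ(29·31) = (29−1)·(31−1) = 28·30 = 840 = 2^3 · 3 · 5 · 7.
Divisors of 840: 1, 2, 3, 4, 5, 6, 7, 8, 10, 12, 14, 15, 20, 21, 24, 28, 30, 35, 40, 42, 56, 60, 70, 84, 105, 120, 140, 168, 210, 280, 420, 840.
Check 489^d mod 899 for each divisor in increasing order:
489^1 ≡ 489
489^2 ≡ 886
489^3 ≡ 835
489^4 ≡ 169
489^5 ≡ 832
489^6 ≡ 500
489^7 ≡ 871
489^8 ≡ 692
489^10 ≡ 893
489^12 ≡ 78
489^14 ≡ 784
489^15 ≡ 402
489^20 ≡ 36
489^21 ≡ 523
489^24 ≡ 690
489^28 ≡ 639
489^30 ≡ 683
489^35 ≡ 88
489^40 ≡ 397
489^42 ≡ 233
489^56 ≡ 175
489^60 ≡ 807
489^70 ≡ 552
489^84 ≡ 349
489^105 ≡ 30
489^120 ≡ 373
489^140 ≡ 842
489^168 ≡ 436
489^210 ≡ 1
So ord_899(489) = 210, hence |⟨489⟩| = 210.
[(Z/899Z)^× : ⟨489⟩] = 840/210 = 4.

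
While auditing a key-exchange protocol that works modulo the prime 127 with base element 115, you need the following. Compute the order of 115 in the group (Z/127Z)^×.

63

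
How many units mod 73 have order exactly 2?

φ(73) = 73 − 1 = 72 = 2^3 · 3^2.
In a cyclic group of order 72, there are φ(d) elements of order d for each divisor d of 72, and zero for non-divisors.
2 | 72, and φ(2) = 2 − 1 = 1.

1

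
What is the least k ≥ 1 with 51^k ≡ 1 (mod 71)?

14

Since 51 ∈ (Z/71Z)^×, its order divides φ(71) = 71 − 1 = 70 = 2 · 5 · 7.
Divisors of 70: 1, 2, 5, 7, 10, 14, 35, 70.
Evaluate successive powers at the divisors of 70:
51^1 ≡ 51 (mod 71)
51^2 ≡ 45 (mod 71)
51^5 ≡ 41 (mod 71)
51^7 ≡ 70 (mod 71)
51^10 ≡ 48 (mod 71)
51^14 ≡ 1 (mod 71) ✓
Therefore the multiplicative order of 51 modulo 71 is 14.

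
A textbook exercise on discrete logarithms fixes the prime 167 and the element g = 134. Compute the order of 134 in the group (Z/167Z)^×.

166

Since 134 ∈ (Z/167Z)^×, its order divides φ(167) = 167 − 1 = 166 = 2 · 83.
Divisors of 166: 1, 2, 83, 166.
Compute 134^d (mod 167) for the divisors d until we hit 1:
134^1 ≡ 134 (mod 167)
134^2 ≡ 87 (mod 167)
134^83 ≡ 166 (mod 167)
134^166 ≡ 1 (mod 167) ✓
The smallest such exponent is 166, so the order of 134 is 166.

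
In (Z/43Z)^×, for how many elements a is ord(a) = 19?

0

φ(43) = 43 − 1 = 42 = 2 · 3 · 7.
In a cyclic group of order 42, there are φ(d) elements of order d for each divisor d of 42, and zero for non-divisors.
19 does not divide 42, so no element of (Z/43Z)^× has order 19.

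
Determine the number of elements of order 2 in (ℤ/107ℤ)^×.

φ(107) = 107 − 1 = 106 = 2 · 53.
(Z/107Z)^× is cyclic (|G| = 106); a cyclic group of order m has exactly φ(d) elements of each order d | m, and none otherwise.
2 | 106, and φ(2) = 2 − 1 = 1.

1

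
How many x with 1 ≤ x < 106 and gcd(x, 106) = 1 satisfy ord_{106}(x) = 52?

24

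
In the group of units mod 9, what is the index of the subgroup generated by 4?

2

By Lagrange's theorem, ord_9(4) divides φ(9) = φ(3^2) = 3·(3−1) = 6 = 2 · 3.
Divisors of 6: 1, 2, 3, 6.
Test each divisor d:
4^1 ≡ 4 (mod 9)
4^2 ≡ 7 (mod 9)
4^3 ≡ 1 (mod 9) ✓
So ord_9(4) = 3, hence |⟨4⟩| = 3.
[(Z/9Z)^× : ⟨4⟩] = 6/3 = 2.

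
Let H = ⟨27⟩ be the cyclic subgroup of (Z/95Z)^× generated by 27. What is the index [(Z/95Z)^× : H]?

ord(27) | φ(95) = φ(5·19) = (5−1)·(19−1) = 4·18 = 72 = 2^3 · 3^2.
Divisors of 72: 1, 2, 3, 4, 6, 8, 9, 12, 18, 24, 36, 72.
Check 27^d mod 95 for each divisor in increasing order:
27^1 ≡ 27 (mod 95)
27^2 ≡ 64 (mod 95)
27^3 ≡ 18 (mod 95)
27^4 ≡ 11 (mod 95)
27^6 ≡ 39 (mod 95)
27^8 ≡ 26 (mod 95)
27^9 ≡ 37 (mod 95)
27^12 ≡ 1 (mod 95) ✓
Thus |⟨27⟩| = ord(27) = 12.
The index is φ(95) / ord(27) = 72 / 12 = 6.

6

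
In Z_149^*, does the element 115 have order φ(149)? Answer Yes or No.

Yes

φ(149) = 149 − 1 = 148 = 2^2 · 37.
115 is a primitive root mod 149 iff 115^(φ(149)/q) ≢ 1 for every prime q | φ(149), i.e. q ∈ {2, 37}.
115^74 ≡ 148 (mod 149)  [q = 2: ≢ 1 ✓]
115^4 ≡ 104 (mod 149)  [q = 37: ≢ 1 ✓]
None equal 1, so ord_149(115) = 148: 115 is a primitive root.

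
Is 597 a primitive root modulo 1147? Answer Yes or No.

No

1147 = 31 · 37 is a product of two distinct odd primes, so (Z/1147Z)^× ≅ (Z/31Z)^× × (Z/37Z)^× is not cyclic.
No primitive root modulo 1147 exists; in particular 597 is not one.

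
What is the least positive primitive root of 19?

2

φ(19) = 19 − 1 = 18 = 2 · 3^2.
Test candidates g = 2, 3, … against the prime factors q ∈ {2, 3} of φ(19): g is a generator iff g^(18/q) ≢ 1 for every such q.
g = 2: 2^9 ≡ 18; 2^6 ≡ 7 — none is 1, so 2 is a primitive root.
Hence the least primitive root of 19 is 2.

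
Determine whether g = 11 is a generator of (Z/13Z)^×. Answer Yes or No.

φ(13) = 13 − 1 = 12 = 2^2 · 3.
11 is a primitive root mod 13 iff 11^(φ(13)/q) ≢ 1 for every prime q | φ(13), i.e. q ∈ {2, 3}.
11^6 ≡ 12 (mod 13)  [q = 2: ≢ 1 ✓]
11^4 ≡ 3 (mod 13)  [q = 3: ≢ 1 ✓]
Every test exponent gives a nontrivial residue, hence 11 generates the full group.

Yes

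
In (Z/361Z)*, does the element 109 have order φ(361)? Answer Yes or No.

Yes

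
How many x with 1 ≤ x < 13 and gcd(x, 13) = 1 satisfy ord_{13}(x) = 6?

2

φ(13) = 13 − 1 = 12 = 2^2 · 3.
In a cyclic group of order 12, there are φ(d) elements of order d for each divisor d of 12, and zero for non-divisors.
6 = 2 · 3 divides 12, and φ(6) = 2.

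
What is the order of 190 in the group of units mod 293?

292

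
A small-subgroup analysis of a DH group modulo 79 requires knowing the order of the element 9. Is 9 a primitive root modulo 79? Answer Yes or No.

φ(79) = 79 − 1 = 78 = 2 · 3 · 13.
It suffices to check that the order of 9 is not a proper divisor of 78: compute 9^(78/q) for q ∈ {2, 3, 13}.
9^39 ≡ 1 (mod 79)  [q = 2: ≡ 1 ✗]
9^26 ≡ 55 (mod 79)  [q = 3: ≢ 1 ✓]
9^6 ≡ 8 (mod 79)  [q = 13: ≢ 1 ✓]
9^39 ≡ 1 shows ord(9) | 39, strictly less than φ(79); not a primitive root.

No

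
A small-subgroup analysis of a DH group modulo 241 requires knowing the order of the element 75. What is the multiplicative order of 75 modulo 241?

120

Since 75 ∈ (Z/241Z)^×, its order divides φ(241) = 241 − 1 = 240 = 2^4 · 3 · 5.
Divisors of 240: 1, 2, 3, 4, 5, 6, 8, 10, 12, 15, 16, 20, 24, 30, 40, 48, 60, 80, 120, 240.
Check 75^d mod 241 for each divisor in increasing order:
75^1 ≡ 75 (mod 241)
75^2 ≡ 82 (mod 241)
75^3 ≡ 125 (mod 241)
75^4 ≡ 217 (mod 241)
75^5 ≡ 128 (mod 241)
75^6 ≡ 201 (mod 241)
75^8 ≡ 94 (mod 241)
75^10 ≡ 237 (mod 241)
75^12 ≡ 154 (mod 241)
75^15 ≡ 211 (mod 241)
75^16 ≡ 160 (mod 241)
75^20 ≡ 16 (mod 241)
75^24 ≡ 98 (mod 241)
75^30 ≡ 177 (mod 241)
75^40 ≡ 15 (mod 241)
75^48 ≡ 205 (mod 241)
75^60 ≡ 240 (mod 241)
75^80 ≡ 225 (mod 241)
75^120 ≡ 1 (mod 241) ✓
The smallest such exponent is 120, so the order of 75 is 120.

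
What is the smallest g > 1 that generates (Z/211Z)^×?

φ(211) = 211 − 1 = 210 = 2 · 3 · 5 · 7.
g is a primitive root iff g^(210/q) ≢ 1 (mod 211) for each prime q ∈ {2, 3, 5, 7}.
g = 2: 2^105 ≡ 210; 2^70 ≡ 196; 2^42 ≡ 107; 2^30 ≡ 171 — none is 1, so 2 is a primitive root.
So 2 is the smallest generator of (Z/211Z)^×.

2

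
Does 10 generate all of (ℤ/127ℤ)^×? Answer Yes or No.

φ(127) = 127 − 1 = 126 = 2 · 3^2 · 7.
An element g generates (Z/127Z)^× iff g^(126/q) ≢ 1 (mod 127) for each prime q ∈ {2, 3, 7}.
10^63 ≡ 126 (mod 127)  [q = 2: ≢ 1 ✓]
10^42 ≡ 1 (mod 127)  [q = 3: ≡ 1 ✗]
10^18 ≡ 8 (mod 127)  [q = 7: ≢ 1 ✓]
The check at q = 3 fails, so 10 generates a proper subgroup.

No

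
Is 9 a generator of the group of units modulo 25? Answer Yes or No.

No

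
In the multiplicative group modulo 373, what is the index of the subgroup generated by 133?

3

The order of 133 must divide φ(373) = 373 − 1 = 372 = 2^2 · 3 · 31.
Divisors of 372: 1, 2, 3, 4, 6, 12, 31, 62, 93, 124, 186, 372.
Compute 133^d (mod 373) for the divisors d until we hit 1:
133^1 ≡ 133 (mod 373)
133^2 ≡ 158 (mod 373)
133^3 ≡ 126 (mod 373)
133^4 ≡ 346 (mod 373)
133^6 ≡ 210 (mod 373)
133^12 ≡ 86 (mod 373)
133^31 ≡ 269 (mod 373)
133^62 ≡ 372 (mod 373)
133^93 ≡ 104 (mod 373)
133^124 ≡ 1 (mod 373) ✓
So ord_373(133) = 124, hence |⟨133⟩| = 124.
The index is φ(373) / ord(133) = 372 / 124 = 3.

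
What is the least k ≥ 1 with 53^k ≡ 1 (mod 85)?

ord(53) | φ(85) = φ(5·17) = (5−1)·(17−1) = 4·16 = 64 = 2^6.
Divisors of 64: 1, 2, 4, 8, 16, 32, 64.
Compute 53^d (mod 85) for the divisors d until we hit 1:
53^1 ≡ 53
53^2 ≡ 4
53^4 ≡ 16
53^8 ≡ 1
So ord_85(53) = 8.

8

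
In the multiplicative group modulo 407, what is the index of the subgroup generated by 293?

The order of 293 must divide φ(407) = φ(11·37) = (11−1)·(37−1) = 10·36 = 360 = 2^3 · 3^2 · 5.
Divisors of 360: 1, 2, 3, 4, 5, 6, 8, 9, 10, 12, 15, 18, 20, 24, 30, 36, 40, 45, 60, 72, 90, 120, 180, 360.
Check 293^d mod 407 for each divisor in increasing order:
293^1 ≡ 293 (mod 407)
293^2 ≡ 379 (mod 407)
293^3 ≡ 343 (mod 407)
293^4 ≡ 377 (mod 407)
293^5 ≡ 164 (mod 407)
293^6 ≡ 26 (mod 407)
293^8 ≡ 86 (mod 407)
293^9 ≡ 371 (mod 407)
293^10 ≡ 34 (mod 407)
293^12 ≡ 269 (mod 407)
293^15 ≡ 285 (mod 407)
293^18 ≡ 75 (mod 407)
293^20 ≡ 342 (mod 407)
293^24 ≡ 322 (mod 407)
293^30 ≡ 232 (mod 407)
293^36 ≡ 334 (mod 407)
293^40 ≡ 155 (mod 407)
293^45 ≡ 186 (mod 407)
293^60 ≡ 100 (mod 407)
293^72 ≡ 38 (mod 407)
293^90 ≡ 1 (mod 407) ✓
The order of 293 is 90, so the subgroup it generates has 90 elements.
[(Z/407Z)^× : ⟨293⟩] = 360/90 = 4.

4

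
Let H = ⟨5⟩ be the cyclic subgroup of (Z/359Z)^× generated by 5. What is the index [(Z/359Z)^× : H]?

2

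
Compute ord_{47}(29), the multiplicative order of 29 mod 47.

46

ord(29) | φ(47) = 47 − 1 = 46 = 2 · 23.
Divisors of 46: 1, 2, 23, 46.
Test each divisor d:
29^1 ≡ 29 (mod 47)
29^2 ≡ 42 (mod 47)
29^23 ≡ 46 (mod 47)
29^46 ≡ 1 (mod 47) ✓
So ord_47(29) = 46.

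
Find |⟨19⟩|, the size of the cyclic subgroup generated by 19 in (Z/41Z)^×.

40

The order of 19 must divide φ(41) = 41 − 1 = 40 = 2^3 · 5.
Divisors of 40: 1, 2, 4, 5, 8, 10, 20, 40.
Check 19^d mod 41 for each divisor in increasing order:
19^1 ≡ 19
19^2 ≡ 33
19^4 ≡ 23
19^5 ≡ 27
19^8 ≡ 37
19^10 ≡ 32
19^20 ≡ 40
19^40 ≡ 1
Hence ord(19) = 40.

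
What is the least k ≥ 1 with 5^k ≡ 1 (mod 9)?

6

The order of 5 must divide φ(9) = φ(3^2) = 3·(3−1) = 6 = 2 · 3.
Divisors of 6: 1, 2, 3, 6.
Evaluate successive powers at the divisors of 6:
5^1 ≡ 5 (mod 9)
5^2 ≡ 7 (mod 9)
5^3 ≡ 8 (mod 9)
5^6 ≡ 1 (mod 9) ✓
Therefore the multiplicative order of 5 modulo 9 is 6.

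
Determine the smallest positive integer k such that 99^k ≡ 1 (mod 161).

22

The order of 99 must divide φ(161) = φ(7·23) = (7−1)·(23−1) = 6·22 = 132 = 2^2 · 3 · 11.
Divisors of 132: 1, 2, 3, 4, 6, 11, 12, 22, 33, 44, 66, 132.
Evaluate successive powers at the divisors of 132:
99^1 ≡ 99 (mod 161)
99^2 ≡ 141 (mod 161)
99^3 ≡ 113 (mod 161)
99^4 ≡ 78 (mod 161)
99^6 ≡ 50 (mod 161)
99^11 ≡ 22 (mod 161)
99^12 ≡ 85 (mod 161)
99^22 ≡ 1 (mod 161) ✓
Hence ord(99) = 22.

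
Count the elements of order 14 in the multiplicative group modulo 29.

6

φ(29) = 29 − 1 = 28 = 2^2 · 7.
In a cyclic group of order 28, there are φ(d) elements of order d for each divisor d of 28, and zero for non-divisors.
14 = 2 · 7 divides 28, and φ(14) = 6.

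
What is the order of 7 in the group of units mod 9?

3

ord(7) | φ(9) = φ(3^2) = 3·(3−1) = 6 = 2 · 3.
Divisors of 6: 1, 2, 3, 6.
Test each divisor d:
7^1 ≡ 7
7^2 ≡ 4
7^3 ≡ 1
Hence ord(7) = 3.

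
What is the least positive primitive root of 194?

φ(194) = φ(2)·φ(97) = 1·96 = 96 = 2^5 · 3.
g is a primitive root iff g^(96/q) ≢ 1 (mod 194) for each prime q ∈ {2, 3}.
g = 2: gcd(2, 194) = 2 > 1, not a unit — skip.
g = 3: 3^48 ≡ 1 — hits 1, so not a primitive root.
g = 4: gcd(4, 194) = 2 > 1, not a unit — skip.
g = 5: 5^48 ≡ 193; 5^32 ≡ 35 — none is 1, so 5 is a primitive root.
Hence the least primitive root of 194 is 5.

5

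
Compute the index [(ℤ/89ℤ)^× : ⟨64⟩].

Since 64 ∈ (Z/89Z)^×, its order divides φ(89) = 89 − 1 = 88 = 2^3 · 11.
Divisors of 88: 1, 2, 4, 8, 11, 22, 44, 88.
Check 64^d mod 89 for each divisor in increasing order:
64^1 ≡ 64
64^2 ≡ 2
64^4 ≡ 4
64^8 ≡ 16
64^11 ≡ 1
The order of 64 is 11, so the subgroup it generates has 11 elements.
Index = |(Z/89Z)^×| / |⟨64⟩| = 88 / 11 = 8.

8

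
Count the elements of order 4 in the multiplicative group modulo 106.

2

φ(106) = φ(2)·φ(53) = 1·52 = 52 = 2^2 · 13.
In a cyclic group of order 52, there are φ(d) elements of order d for each divisor d of 52, and zero for non-divisors.
4 = 2^2 divides 52, and φ(4) = 2.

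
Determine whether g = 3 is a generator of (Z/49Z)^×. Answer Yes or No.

φ(49) = φ(7^2) = 7·(7−1) = 42 = 2 · 3 · 7.
Test 3^(42/q) mod 49 for each prime factor q of 42:
3^21 ≡ 48 (mod 49)  [q = 2: ≢ 1 ✓]
3^14 ≡ 30 (mod 49)  [q = 3: ≢ 1 ✓]
3^6 ≡ 43 (mod 49)  [q = 7: ≢ 1 ✓]
None equal 1, so ord_49(3) = 42: 3 is a primitive root.

Yes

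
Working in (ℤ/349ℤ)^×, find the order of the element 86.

58

ord(86) | φ(349) = 349 − 1 = 348 = 2^2 · 3 · 29.
Divisors of 348: 1, 2, 3, 4, 6, 12, 29, 58, 87, 116, 174, 348.
Evaluate successive powers at the divisors of 348:
86^1 ≡ 86
86^2 ≡ 67
86^3 ≡ 178
86^4 ≡ 301
86^6 ≡ 274
86^12 ≡ 41
86^29 ≡ 348
86^58 ≡ 1
Hence ord(86) = 58.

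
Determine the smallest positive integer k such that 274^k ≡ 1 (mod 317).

158

ord(274) | φ(317) = 317 − 1 = 316 = 2^2 · 79.
Divisors of 316: 1, 2, 4, 79, 158, 316.
Evaluate successive powers at the divisors of 316:
274^1 ≡ 274
274^2 ≡ 264
274^4 ≡ 273
274^79 ≡ 316
274^158 ≡ 1
Therefore the multiplicative order of 274 modulo 317 is 158.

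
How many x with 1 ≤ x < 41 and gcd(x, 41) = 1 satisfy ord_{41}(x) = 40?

16

φ(41) = 41 − 1 = 40 = 2^3 · 5.
(Z/41Z)^× is cyclic (|G| = 40); a cyclic group of order m has exactly φ(d) elements of each order d | m, and none otherwise.
40 = 2^3 · 5 divides 40, and φ(40) = 16.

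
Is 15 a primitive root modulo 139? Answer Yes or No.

Yes

φ(139) = 139 − 1 = 138 = 2 · 3 · 23.
15 is a primitive root mod 139 iff 15^(φ(139)/q) ≢ 1 for every prime q | φ(139), i.e. q ∈ {2, 3, 23}.
15^69 ≡ 138 (mod 139)  [q = 2: ≢ 1 ✓]
15^46 ≡ 96 (mod 139)  [q = 3: ≢ 1 ✓]
15^6 ≡ 131 (mod 139)  [q = 23: ≢ 1 ✓]
None equal 1, so ord_139(15) = 138: 15 is a primitive root.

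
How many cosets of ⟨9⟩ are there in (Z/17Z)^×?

ord(9) | φ(17) = 17 − 1 = 16 = 2^4.
Divisors of 16: 1, 2, 4, 8, 16.
Compute 9^d (mod 17) for the divisors d until we hit 1:
9^1 ≡ 9
9^2 ≡ 13
9^4 ≡ 16
9^8 ≡ 1
Thus |⟨9⟩| = ord(9) = 8.
Index = |(Z/17Z)^×| / |⟨9⟩| = 16 / 8 = 2.

2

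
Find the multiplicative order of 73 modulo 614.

306

Since 73 ∈ (Z/614Z)^×, its order divides φ(614) = φ(2)·φ(307) = 1·306 = 306 = 2 · 3^2 · 17.
Divisors of 306: 1, 2, 3, 6, 9, 17, 18, 34, 51, 102, 153, 306.
Check 73^d mod 614 for each divisor in increasing order:
73^1 ≡ 73
73^2 ≡ 417
73^3 ≡ 355
73^6 ≡ 155
73^9 ≡ 379
73^17 ≡ 521
73^18 ≡ 579
73^34 ≡ 53
73^51 ≡ 597
73^102 ≡ 289
73^153 ≡ 613
73^306 ≡ 1
Therefore the multiplicative order of 73 modulo 614 is 306.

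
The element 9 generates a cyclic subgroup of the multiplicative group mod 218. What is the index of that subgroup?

4

Since 9 ∈ (Z/218Z)^×, its order divides φ(218) = φ(2)·φ(109) = 1·108 = 108 = 2^2 · 3^3.
Divisors of 108: 1, 2, 3, 4, 6, 9, 12, 18, 27, 36, 54, 108.
Check 9^d mod 218 for each divisor in increasing order:
9^1 ≡ 9 (mod 218)
9^2 ≡ 81 (mod 218)
9^3 ≡ 75 (mod 218)
9^4 ≡ 21 (mod 218)
9^6 ≡ 175 (mod 218)
9^9 ≡ 45 (mod 218)
9^12 ≡ 105 (mod 218)
9^18 ≡ 63 (mod 218)
9^27 ≡ 1 (mod 218) ✓
Thus |⟨9⟩| = ord(9) = 27.
Index = |(Z/218Z)^×| / |⟨9⟩| = 108 / 27 = 4.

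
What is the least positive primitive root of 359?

φ(359) = 359 − 1 = 358 = 2 · 179.
g is a primitive root iff g^(358/q) ≢ 1 (mod 359) for each prime q ∈ {2, 179}.
g = 2: 2^179 ≡ 1 — hits 1, so not a primitive root.
g = 3: 3^179 ≡ 1 — hits 1, so not a primitive root.
g = 4: 4^179 ≡ 1 — hits 1, so not a primitive root.
g = 5: 5^179 ≡ 1 — hits 1, so not a primitive root.
g = 6: 6^179 ≡ 1 — hits 1, so not a primitive root.
g = 7: 7^179 ≡ 358; 7^2 ≡ 49 — none is 1, so 7 is a primitive root.
So 7 is the smallest generator of (Z/359Z)^×.

7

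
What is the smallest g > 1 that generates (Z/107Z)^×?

2

φ(107) = 107 − 1 = 106 = 2 · 53.
g is a primitive root iff g^(106/q) ≢ 1 (mod 107) for each prime q ∈ {2, 53}.
g = 2: 2^53 ≡ 106; 2^2 ≡ 4 — none is 1, so 2 is a primitive root.
The smallest primitive root modulo 107 is 2.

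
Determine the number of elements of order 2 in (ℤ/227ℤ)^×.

1

φ(227) = 227 − 1 = 226 = 2 · 113.
(Z/227Z)^× is cyclic (|G| = 226); a cyclic group of order m has exactly φ(d) elements of each order d | m, and none otherwise.
2 | 226, and φ(2) = 2 − 1 = 1.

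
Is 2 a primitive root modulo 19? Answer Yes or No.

Yes

φ(19) = 19 − 1 = 18 = 2 · 3^2.
It suffices to check that the order of 2 is not a proper divisor of 18: compute 2^(18/q) for q ∈ {2, 3}.
2^9 ≡ 18 (mod 19)  [q = 2: ≢ 1 ✓]
2^6 ≡ 7 (mod 19)  [q = 3: ≢ 1 ✓]
Every test exponent gives a nontrivial residue, hence 2 generates the full group.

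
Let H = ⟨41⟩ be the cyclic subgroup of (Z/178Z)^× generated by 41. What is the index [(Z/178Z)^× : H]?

1

The order of 41 must divide φ(178) = φ(2)·φ(89) = 1·88 = 88 = 2^3 · 11.
Divisors of 88: 1, 2, 4, 8, 11, 22, 44, 88.
Test each divisor d:
41^1 ≡ 41 (mod 178)
41^2 ≡ 79 (mod 178)
41^4 ≡ 11 (mod 178)
41^8 ≡ 121 (mod 178)
41^11 ≡ 141 (mod 178)
41^22 ≡ 123 (mod 178)
41^44 ≡ 177 (mod 178)
41^88 ≡ 1 (mod 178) ✓
Thus |⟨41⟩| = ord(41) = 88.
[(Z/178Z)^× : ⟨41⟩] = 88/88 = 1.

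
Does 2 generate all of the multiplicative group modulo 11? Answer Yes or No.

Yes

φ(11) = 11 − 1 = 10 = 2 · 5.
2 is a primitive root mod 11 iff 2^(φ(11)/q) ≢ 1 for every prime q | φ(11), i.e. q ∈ {2, 5}.
2^5 ≡ 10 (mod 11)  [q = 2: ≢ 1 ✓]
2^2 ≡ 4 (mod 11)  [q = 5: ≢ 1 ✓]
Every test exponent gives a nontrivial residue, hence 2 generates the full group.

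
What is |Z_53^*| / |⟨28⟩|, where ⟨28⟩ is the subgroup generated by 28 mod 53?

4

Since 28 ∈ (Z/53Z)^×, its order divides φ(53) = 53 − 1 = 52 = 2^2 · 13.
Divisors of 52: 1, 2, 4, 13, 26, 52.
Evaluate successive powers at the divisors of 52:
28^1 ≡ 28
28^2 ≡ 42
28^4 ≡ 15
28^13 ≡ 1
Thus |⟨28⟩| = ord(28) = 13.
Index = |(Z/53Z)^×| / |⟨28⟩| = 52 / 13 = 4.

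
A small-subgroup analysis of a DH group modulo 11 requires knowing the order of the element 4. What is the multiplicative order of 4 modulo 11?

By Lagrange's theorem, ord_11(4) divides φ(11) = 11 − 1 = 10 = 2 · 5.
Divisors of 10: 1, 2, 5, 10.
Compute 4^d (mod 11) for the divisors d until we hit 1:
4^1 ≡ 4
4^2 ≡ 5
4^5 ≡ 1
So ord_11(4) = 5.

5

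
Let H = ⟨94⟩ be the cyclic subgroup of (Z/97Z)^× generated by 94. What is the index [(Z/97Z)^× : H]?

2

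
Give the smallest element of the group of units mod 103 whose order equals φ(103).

φ(103) = 103 − 1 = 102 = 2 · 3 · 17.
Test candidates g = 2, 3, … against the prime factors q ∈ {2, 3, 17} of φ(103): g is a generator iff g^(102/q) ≢ 1 for every such q.
g = 2: 2^51 ≡ 1 — hits 1, so not a primitive root.
g = 3: 3^51 ≡ 102; 3^34 ≡ 1 — hits 1, so not a primitive root.
g = 4: 4^51 ≡ 1 — hits 1, so not a primitive root.
g = 5: 5^51 ≡ 102; 5^34 ≡ 56; 5^6 ≡ 72 — none is 1, so 5 is a primitive root.
The smallest primitive root modulo 103 is 5.

5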